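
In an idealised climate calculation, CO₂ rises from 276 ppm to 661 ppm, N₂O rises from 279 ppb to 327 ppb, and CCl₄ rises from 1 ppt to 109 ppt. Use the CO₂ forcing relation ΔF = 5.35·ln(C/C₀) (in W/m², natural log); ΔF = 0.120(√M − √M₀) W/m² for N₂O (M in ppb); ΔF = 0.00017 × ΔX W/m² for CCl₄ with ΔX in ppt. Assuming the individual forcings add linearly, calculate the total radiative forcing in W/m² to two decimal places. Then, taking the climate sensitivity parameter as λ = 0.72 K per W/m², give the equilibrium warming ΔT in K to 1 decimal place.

CO₂: 5.35 × ln(661/276) = 5.35 × ln(2.39493) = 5.35 × 0.87335 = 4.6724 W/m².
N₂O: 0.120 × (√327 − √279) = 0.120 × (18.0831 − 16.7033) = 0.120 × 1.3798 = 0.1656 W/m².
CCl₄: ΔF = 0.00017 × (109 − 1) = 0.00017 × 108 = 0.0184 W/m².
Total ΔF = 4.6724 + 0.1656 + 0.0184 = 4.8564 W/m².
ΔT = λ ΔF = 0.72 × 4.86 = 3.4992 K.

ΔF = 4.86 W/m²; ΔT = 3.5 K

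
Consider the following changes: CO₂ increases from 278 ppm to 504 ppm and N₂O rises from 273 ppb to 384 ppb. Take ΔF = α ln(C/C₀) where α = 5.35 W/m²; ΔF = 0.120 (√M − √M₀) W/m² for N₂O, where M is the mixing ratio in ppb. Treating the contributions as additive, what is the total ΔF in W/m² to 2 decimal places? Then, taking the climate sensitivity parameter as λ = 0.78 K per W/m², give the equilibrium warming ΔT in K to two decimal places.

CO₂: 5.35 × ln(504/278) = 5.35 × ln(1.81295) = 5.35 × 0.59496 = 3.1830 W/m².
N₂O: 0.120 × (√384 − √273) = 0.120 × (19.5959 − 16.5227) = 0.120 × 3.0732 = 0.3688 W/m².
Total ΔF = 3.1830 + 0.3688 = 3.5518 W/m².
ΔT = λ ΔF = 0.78 × 3.55 = 2.7690 K.

ΔF = 3.55 W/m²; ΔT = 2.77 K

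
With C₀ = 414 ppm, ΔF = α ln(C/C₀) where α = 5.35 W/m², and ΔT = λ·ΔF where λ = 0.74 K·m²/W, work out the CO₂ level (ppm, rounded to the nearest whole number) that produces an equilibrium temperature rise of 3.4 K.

C ≈ 977 ppm

Required forcing: ΔF = ΔT/λ = 3.4/0.74 = 4.5946 W/m².
Then ln(C/414) = ΔF/5.35 = 4.5946/5.35 = 0.85880.
So C = 414 × e^0.85880 = 414 × 2.36033 = 977.18 ppm.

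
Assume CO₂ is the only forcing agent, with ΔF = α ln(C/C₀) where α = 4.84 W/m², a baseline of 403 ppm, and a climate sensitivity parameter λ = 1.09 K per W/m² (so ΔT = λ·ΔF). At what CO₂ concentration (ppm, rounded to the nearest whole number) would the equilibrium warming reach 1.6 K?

C ≈ 546 ppm

Required forcing: ΔF = ΔT/λ = 1.6/1.09 = 1.4679 W/m².
Then ln(C/403) = ΔF/4.84 = 1.4679/4.84 = 0.30329.
So C = 403 × e^0.30329 = 403 × 1.35431 = 545.79 ppm.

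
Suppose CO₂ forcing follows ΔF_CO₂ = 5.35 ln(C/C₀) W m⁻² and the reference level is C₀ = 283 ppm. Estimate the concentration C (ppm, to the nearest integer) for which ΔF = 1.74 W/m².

Set 5.35 ln(C/283) = 1.74, so ln(C/283) = 1.74/5.35 = 0.32523.
Then C/283 = e^0.32523 = 1.38435, giving C = 283 × 1.38435 = 391.77 ppm.

C ≈ 392 ppm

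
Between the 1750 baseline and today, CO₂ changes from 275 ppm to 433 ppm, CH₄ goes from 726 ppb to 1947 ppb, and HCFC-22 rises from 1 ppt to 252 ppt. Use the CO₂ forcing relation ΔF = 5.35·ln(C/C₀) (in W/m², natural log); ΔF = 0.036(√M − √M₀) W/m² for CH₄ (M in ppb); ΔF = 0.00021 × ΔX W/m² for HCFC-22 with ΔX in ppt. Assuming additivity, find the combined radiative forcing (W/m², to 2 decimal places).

ΔF = 3.10 W/m²

CO₂: 5.35 × ln(433/275) = 5.35 × ln(1.57455) = 5.35 × 0.45397 = 2.4287 W/m².
CH₄: 0.036 × (√1947 − √726) = 0.036 × (44.1248 − 26.9444) = 0.036 × 17.1804 = 0.6185 W/m².
HCFC-22: ΔF = 0.00021 × (252 − 1) = 0.00021 × 251 = 0.0527 W/m².
Total ΔF = 2.4287 + 0.6185 + 0.0527 = 3.0999 W/m².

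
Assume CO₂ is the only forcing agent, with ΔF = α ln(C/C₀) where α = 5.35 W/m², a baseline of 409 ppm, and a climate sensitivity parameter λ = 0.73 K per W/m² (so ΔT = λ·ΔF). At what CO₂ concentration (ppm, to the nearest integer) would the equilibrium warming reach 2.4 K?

C ≈ 756 ppm

Required forcing: ΔF = ΔT/λ = 2.4/0.73 = 3.2877 W/m².
Then ln(C/409) = ΔF/5.35 = 3.2877/5.35 = 0.61452.
So C = 409 × e^0.61452 = 409 × 1.84877 = 756.15 ppm.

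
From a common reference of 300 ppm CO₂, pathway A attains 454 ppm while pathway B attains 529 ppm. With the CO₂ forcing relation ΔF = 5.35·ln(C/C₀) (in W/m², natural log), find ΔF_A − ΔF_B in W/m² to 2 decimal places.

ΔF_A − ΔF_B = -0.82 W/m²

ΔF_A = 5.35 ln(454/300) = 5.35 × 0.41431 = 2.2166 W/m².
ΔF_B = 5.35 ln(529/300) = 5.35 × 0.56721 = 3.0346 W/m².
Difference: 2.2166 − 3.0346 = -0.8180 W/m².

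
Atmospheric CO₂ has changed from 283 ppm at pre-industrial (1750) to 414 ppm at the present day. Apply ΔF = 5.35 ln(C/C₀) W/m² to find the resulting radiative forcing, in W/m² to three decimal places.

ΔF = 2.035 W/m²

CO₂: 5.35 × ln(414/283) = 5.35 × ln(1.46290) = 5.35 × 0.38042 = 2.0352 W/m².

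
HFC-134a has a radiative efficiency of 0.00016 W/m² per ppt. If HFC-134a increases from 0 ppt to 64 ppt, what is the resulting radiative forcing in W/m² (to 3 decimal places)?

ΔF = 0.010 W/m²

HFC-134a: ΔF = 0.00016 × (64 − 0) = 0.00016 × 64 = 0.0102 W/m².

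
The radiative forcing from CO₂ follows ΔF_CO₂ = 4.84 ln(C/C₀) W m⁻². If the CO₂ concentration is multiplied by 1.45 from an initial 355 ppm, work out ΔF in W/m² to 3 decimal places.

ΔF = 1.798 W/m²

Because the forcing depends only on the ratio C/C₀, the initial concentration does not enter.
ΔF = 4.84 × ln(1.45) = 4.84 × 0.37156 = 1.7984 W/m².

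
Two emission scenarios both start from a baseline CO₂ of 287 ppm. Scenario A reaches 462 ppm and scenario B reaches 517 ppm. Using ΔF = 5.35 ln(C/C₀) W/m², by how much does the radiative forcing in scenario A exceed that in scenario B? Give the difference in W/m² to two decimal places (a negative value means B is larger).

ΔF_A = 5.35 ln(462/287) = 5.35 × 0.47608 = 2.5470 W/m².
ΔF_B = 5.35 ln(517/287) = 5.35 × 0.58856 = 3.1488 W/m².
Difference: 2.5470 − 3.1488 = -0.6018 W/m².

ΔF_A − ΔF_B = -0.60 W/m²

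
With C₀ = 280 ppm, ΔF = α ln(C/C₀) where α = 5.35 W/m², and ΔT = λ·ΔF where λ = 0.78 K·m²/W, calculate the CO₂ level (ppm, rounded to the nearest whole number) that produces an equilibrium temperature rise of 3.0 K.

Required forcing: ΔF = ΔT/λ = 3.0/0.78 = 3.8462 W/m².
Then ln(C/280) = ΔF/5.35 = 3.8462/5.35 = 0.71892.
So C = 280 × e^0.71892 = 280 × 2.05222 = 574.62 ppm.

C ≈ 575 ppm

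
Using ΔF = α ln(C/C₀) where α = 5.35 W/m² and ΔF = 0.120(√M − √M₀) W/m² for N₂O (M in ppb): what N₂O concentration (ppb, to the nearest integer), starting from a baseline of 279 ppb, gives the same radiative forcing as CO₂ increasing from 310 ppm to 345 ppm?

CO₂ forcing: 5.35 × ln(345/310) = 5.35 × 0.106972 = 0.57230 W/m².
Set 0.120(√M − √279) = 0.57230: √M = 0.57230/0.120 + √279 = 4.7692 + 16.7033 = 21.4725.
M = (21.4725)² = 461.07 ppb.

M ≈ 461 ppb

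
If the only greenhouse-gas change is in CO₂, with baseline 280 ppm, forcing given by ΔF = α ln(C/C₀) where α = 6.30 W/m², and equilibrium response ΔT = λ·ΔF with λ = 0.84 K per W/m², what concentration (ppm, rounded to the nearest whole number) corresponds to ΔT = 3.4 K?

C ≈ 532 ppm

Required forcing: ΔF = ΔT/λ = 3.4/0.84 = 4.0476 W/m².
Then ln(C/280) = ΔF/6.30 = 4.0476/6.30 = 0.64248.
So C = 280 × e^0.64248 = 280 × 1.90119 = 532.33 ppm.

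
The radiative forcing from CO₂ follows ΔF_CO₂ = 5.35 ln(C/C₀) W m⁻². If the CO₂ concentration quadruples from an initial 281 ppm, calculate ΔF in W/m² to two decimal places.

ΔF = 5.35 × ln(4) = 5.35 × 1.38629 = 7.4167 W/m².

ΔF = 7.42 W/m²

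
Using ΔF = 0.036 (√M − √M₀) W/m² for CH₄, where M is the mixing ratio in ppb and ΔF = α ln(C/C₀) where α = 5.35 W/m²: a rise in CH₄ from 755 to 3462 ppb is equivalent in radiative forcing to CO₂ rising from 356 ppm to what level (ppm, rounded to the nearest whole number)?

C ≈ 440 ppm

CH₄ forcing: 0.036 × (√3462 − √755) = 0.036 × (58.8388 − 27.4773) = 0.036 × 31.3615 = 1.12901 W/m².
Set 5.35 ln(C/356) = 1.12901: ln(C/356) = 1.12901/5.35 = 0.21103, so C = 356 × e^0.21103 = 356 × 1.23495 = 439.64 ppm.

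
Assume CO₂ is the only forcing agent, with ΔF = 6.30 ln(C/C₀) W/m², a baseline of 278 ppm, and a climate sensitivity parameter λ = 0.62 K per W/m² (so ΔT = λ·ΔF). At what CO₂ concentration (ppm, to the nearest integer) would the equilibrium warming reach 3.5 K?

C ≈ 681 ppm

Required forcing: ΔF = ΔT/λ = 3.5/0.62 = 5.6452 W/m².
Then ln(C/278) = ΔF/6.30 = 5.6452/6.30 = 0.89606.
So C = 278 × e^0.89606 = 278 × 2.44993 = 681.08 ppm.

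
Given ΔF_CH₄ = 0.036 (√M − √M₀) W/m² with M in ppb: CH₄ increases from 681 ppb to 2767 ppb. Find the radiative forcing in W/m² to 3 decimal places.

ΔF = 0.954 W/m²

CH₄: 0.036 × (√2767 − √681) = 0.036 × (52.6023 − 26.0960) = 0.036 × 26.5063 = 0.9542 W/m².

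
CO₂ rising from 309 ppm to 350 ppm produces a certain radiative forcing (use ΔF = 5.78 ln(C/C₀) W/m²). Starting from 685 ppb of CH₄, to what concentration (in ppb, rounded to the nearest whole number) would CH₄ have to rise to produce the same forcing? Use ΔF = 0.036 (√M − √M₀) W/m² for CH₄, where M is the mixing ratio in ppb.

M ≈ 2132 ppb

CO₂ forcing: 5.78 × ln(350/309) = 5.78 × 0.124592 = 0.72014 W/m².
Set 0.036(√M − √685) = 0.72014: √M = 0.72014/0.036 + √685 = 20.0039 + 26.1725 = 46.1764.
M = (46.1764)² = 2132.26 ppb.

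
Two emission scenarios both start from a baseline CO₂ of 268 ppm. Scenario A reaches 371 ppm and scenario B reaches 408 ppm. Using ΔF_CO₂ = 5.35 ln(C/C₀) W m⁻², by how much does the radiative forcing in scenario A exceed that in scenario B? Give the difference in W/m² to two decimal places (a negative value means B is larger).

ΔF_A = 5.35 ln(371/268) = 5.35 × 0.32522 = 1.7399 W/m².
ΔF_B = 5.35 ln(408/268) = 5.35 × 0.42028 = 2.2485 W/m².
Difference: 1.7399 − 2.2485 = -0.5086 W/m².

ΔF_A − ΔF_B = -0.51 W/m²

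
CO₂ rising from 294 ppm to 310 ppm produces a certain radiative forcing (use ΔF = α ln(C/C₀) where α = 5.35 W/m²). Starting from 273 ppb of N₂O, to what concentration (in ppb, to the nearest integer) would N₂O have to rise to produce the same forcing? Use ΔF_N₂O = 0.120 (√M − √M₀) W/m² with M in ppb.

M ≈ 357 ppb

CO₂ forcing: 5.35 × ln(310/294) = 5.35 × 0.052993 = 0.28351 W/m².
Set 0.120(√M − √273) = 0.28351: √M = 0.28351/0.120 + √273 = 2.3626 + 16.5227 = 18.8853.
M = (18.8853)² = 356.65 ppb.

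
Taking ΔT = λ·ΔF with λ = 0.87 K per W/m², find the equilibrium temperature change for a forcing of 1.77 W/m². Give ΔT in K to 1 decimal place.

ΔT = 1.5 K

ΔT = λ ΔF = 0.87 × 1.77 = 1.5399 K.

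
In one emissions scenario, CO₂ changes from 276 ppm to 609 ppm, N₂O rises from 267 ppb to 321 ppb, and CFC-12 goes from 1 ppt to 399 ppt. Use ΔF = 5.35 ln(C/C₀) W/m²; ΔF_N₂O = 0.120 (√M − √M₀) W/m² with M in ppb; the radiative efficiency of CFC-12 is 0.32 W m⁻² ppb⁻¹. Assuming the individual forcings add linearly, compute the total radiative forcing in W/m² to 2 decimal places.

ΔF = 4.55 W/m²

CO₂: 5.35 × ln(609/276) = 5.35 × ln(2.20652) = 5.35 × 0.79142 = 4.2341 W/m².
N₂O: 0.120 × (√321 − √267) = 0.120 × (17.9165 − 16.3401) = 0.120 × 1.5764 = 0.1892 W/m².
CFC-12: Δ = 399 − 1 = 398 ppt = 0.398 ppb; ΔF = 0.32 × 0.398 = 0.1274 W/m².
Total ΔF = 4.2341 + 0.1892 + 0.1274 = 4.5507 W/m².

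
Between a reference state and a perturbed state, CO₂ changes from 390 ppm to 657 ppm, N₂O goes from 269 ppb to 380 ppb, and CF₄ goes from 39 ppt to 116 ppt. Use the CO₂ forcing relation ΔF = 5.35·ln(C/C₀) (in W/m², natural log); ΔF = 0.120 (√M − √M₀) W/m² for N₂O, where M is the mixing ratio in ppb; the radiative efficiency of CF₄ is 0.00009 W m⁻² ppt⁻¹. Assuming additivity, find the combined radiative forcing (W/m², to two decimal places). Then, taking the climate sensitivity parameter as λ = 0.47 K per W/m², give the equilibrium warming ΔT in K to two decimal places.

CO₂: 5.35 × ln(657/390) = 5.35 × ln(1.68462) = 5.35 × 0.52154 = 2.7902 W/m².
N₂O: 0.120 × (√380 − √269) = 0.120 × (19.4936 − 16.4012) = 0.120 × 3.0924 = 0.3711 W/m².
CF₄: ΔF = 0.00009 × (116 − 39) = 0.00009 × 77 = 0.0069 W/m².
Total ΔF = 2.7902 + 0.3711 + 0.0069 = 3.1682 W/m².
ΔT = λ ΔF = 0.47 × 3.17 = 1.4899 K.

ΔF = 3.17 W/m²; ΔT = 1.49 K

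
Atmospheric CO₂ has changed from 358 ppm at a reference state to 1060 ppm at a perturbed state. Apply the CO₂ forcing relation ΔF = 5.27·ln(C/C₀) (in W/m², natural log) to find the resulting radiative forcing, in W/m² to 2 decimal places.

ΔF = 5.72 W/m²

CO₂ absorption bands are partially saturated, so forcing scales with the logarithm of the concentration ratio.
CO₂: 5.27 × ln(1060/358) = 5.27 × ln(2.96089) = 5.27 × 1.08549 = 5.7205 W/m².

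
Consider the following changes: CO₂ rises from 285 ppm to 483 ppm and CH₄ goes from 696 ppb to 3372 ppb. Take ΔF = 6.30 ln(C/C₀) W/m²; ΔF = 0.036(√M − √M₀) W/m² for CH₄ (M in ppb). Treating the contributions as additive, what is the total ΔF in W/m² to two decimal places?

ΔF = 4.46 W/m²

CO₂: 6.30 × ln(483/285) = 6.30 × ln(1.69474) = 6.30 × 0.52753 = 3.3234 W/m².
CH₄: 0.036 × (√3372 − √696) = 0.036 × (58.0689 − 26.3818) = 0.036 × 31.6871 = 1.1407 W/m².
Total ΔF = 3.3234 + 1.1407 = 4.4641 W/m².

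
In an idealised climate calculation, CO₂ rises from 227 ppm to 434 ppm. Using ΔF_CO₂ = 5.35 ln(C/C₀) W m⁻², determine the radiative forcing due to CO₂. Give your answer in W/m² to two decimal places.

CO₂: 5.35 × ln(434/227) = 5.35 × ln(1.91189) = 5.35 × 0.64809 = 3.4673 W/m².

ΔF = 3.47 W/m²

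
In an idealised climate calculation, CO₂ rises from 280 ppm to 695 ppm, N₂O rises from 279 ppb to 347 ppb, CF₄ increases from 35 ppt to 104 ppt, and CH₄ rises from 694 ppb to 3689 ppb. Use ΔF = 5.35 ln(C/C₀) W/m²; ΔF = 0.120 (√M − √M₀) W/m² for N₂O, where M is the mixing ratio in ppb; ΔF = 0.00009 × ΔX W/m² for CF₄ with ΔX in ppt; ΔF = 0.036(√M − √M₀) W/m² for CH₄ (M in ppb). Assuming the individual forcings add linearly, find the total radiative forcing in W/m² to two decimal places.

ΔF = 6.34 W/m²

CO₂: 5.35 × ln(695/280) = 5.35 × ln(2.48214) = 5.35 × 0.90912 = 4.8638 W/m².
N₂O: 0.120 × (√347 − √279) = 0.120 × (18.6279 − 16.7033) = 0.120 × 1.9246 = 0.2310 W/m².
CF₄: ΔF = 0.00009 × (104 − 35) = 0.00009 × 69 = 0.0062 W/m².
CH₄: 0.036 × (√3689 − √694) = 0.036 × (60.7371 − 26.3439) = 0.036 × 34.3932 = 1.2382 W/m².
Total ΔF = 4.8638 + 0.2310 + 0.0062 + 1.2382 = 6.3392 W/m².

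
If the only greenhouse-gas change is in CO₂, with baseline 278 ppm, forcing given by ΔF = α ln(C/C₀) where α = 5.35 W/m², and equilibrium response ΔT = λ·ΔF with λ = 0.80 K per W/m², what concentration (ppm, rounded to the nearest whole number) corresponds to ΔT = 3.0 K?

Required forcing: ΔF = ΔT/λ = 3.0/0.80 = 3.7500 W/m².
Then ln(C/278) = ΔF/5.35 = 3.7500/5.35 = 0.70093.
So C = 278 × e^0.70093 = 278 × 2.01563 = 560.35 ppm.

C ≈ 560 ppm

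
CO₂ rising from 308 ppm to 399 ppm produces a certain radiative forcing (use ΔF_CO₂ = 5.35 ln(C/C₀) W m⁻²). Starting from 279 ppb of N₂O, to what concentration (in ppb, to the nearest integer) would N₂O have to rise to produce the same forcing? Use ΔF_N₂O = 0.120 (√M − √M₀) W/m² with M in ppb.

M ≈ 798 ppb

CO₂ forcing: 5.35 × ln(399/308) = 5.35 × 0.258862 = 1.38491 W/m².
Set 0.120(√M − √279) = 1.38491: √M = 1.38491/0.120 + √279 = 11.5409 + 16.7033 = 28.2442.
M = (28.2442)² = 797.73 ppb.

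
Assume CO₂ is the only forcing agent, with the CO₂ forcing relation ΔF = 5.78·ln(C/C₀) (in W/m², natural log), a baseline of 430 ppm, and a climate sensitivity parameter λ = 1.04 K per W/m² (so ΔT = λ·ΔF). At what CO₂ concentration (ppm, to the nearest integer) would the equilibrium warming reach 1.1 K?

C ≈ 516 ppm

Required forcing: ΔF = ΔT/λ = 1.1/1.04 = 1.0577 W/m².
Then ln(C/430) = ΔF/5.78 = 1.0577/5.78 = 0.18299.
So C = 430 × e^0.18299 = 430 × 1.20080 = 516.34 ppm.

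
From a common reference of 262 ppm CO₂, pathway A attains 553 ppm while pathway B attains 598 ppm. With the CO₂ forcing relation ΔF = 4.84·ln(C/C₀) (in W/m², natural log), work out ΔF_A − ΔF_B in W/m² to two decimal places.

ΔF_A − ΔF_B = -0.38 W/m²

ΔF_A = 4.84 ln(553/262) = 4.84 × 0.74701 = 3.6155 W/m².
ΔF_B = 4.84 ln(598/262) = 4.84 × 0.82525 = 3.9942 W/m².
Difference: 3.6155 − 3.9942 = -0.3787 W/m².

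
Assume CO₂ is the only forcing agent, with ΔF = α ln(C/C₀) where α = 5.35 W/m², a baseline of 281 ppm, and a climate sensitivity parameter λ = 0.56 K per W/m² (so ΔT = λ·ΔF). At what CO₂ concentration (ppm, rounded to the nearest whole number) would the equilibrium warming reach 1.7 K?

C ≈ 496 ppm

Required forcing: ΔF = ΔT/λ = 1.7/0.56 = 3.0357 W/m².
Then ln(C/281) = ΔF/5.35 = 3.0357/5.35 = 0.56742.
So C = 281 × e^0.56742 = 281 × 1.76371 = 495.60 ppm.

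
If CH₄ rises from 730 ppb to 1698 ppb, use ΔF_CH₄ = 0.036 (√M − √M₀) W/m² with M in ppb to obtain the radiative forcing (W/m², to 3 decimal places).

CH₄: 0.036 × (√1698 − √730) = 0.036 × (41.2068 − 27.0185) = 0.036 × 14.1883 = 0.5108 W/m².

ΔF = 0.511 W/m²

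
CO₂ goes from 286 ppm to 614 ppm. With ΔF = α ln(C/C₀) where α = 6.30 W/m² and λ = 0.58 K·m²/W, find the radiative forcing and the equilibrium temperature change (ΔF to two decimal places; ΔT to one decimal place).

ΔF = 4.81 W/m²; ΔT = 2.8 K

CO₂: 6.30 × ln(614/286) = 6.30 × ln(2.14685) = 6.30 × 0.76400 = 4.8132 W/m².
ΔT = λ ΔF = 0.58 × 4.81 = 2.7898 K.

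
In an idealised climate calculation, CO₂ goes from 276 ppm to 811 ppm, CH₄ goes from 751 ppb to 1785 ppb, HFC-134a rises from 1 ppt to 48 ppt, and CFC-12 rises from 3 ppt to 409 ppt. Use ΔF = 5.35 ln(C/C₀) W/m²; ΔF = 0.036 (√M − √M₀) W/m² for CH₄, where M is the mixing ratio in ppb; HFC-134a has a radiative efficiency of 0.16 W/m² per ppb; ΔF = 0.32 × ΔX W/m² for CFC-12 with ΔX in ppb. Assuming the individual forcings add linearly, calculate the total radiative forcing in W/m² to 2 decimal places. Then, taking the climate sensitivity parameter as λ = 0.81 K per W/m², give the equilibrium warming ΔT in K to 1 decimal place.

CO₂: 5.35 × ln(811/276) = 5.35 × ln(2.93841) = 5.35 × 1.07787 = 5.7666 W/m².
CH₄: 0.036 × (√1785 − √751) = 0.036 × (42.2493 − 27.4044) = 0.036 × 14.8449 = 0.5344 W/m².
HFC-134a: Δ = 48 − 1 = 47 ppt = 0.047 ppb; ΔF = 0.16 × 0.047 = 0.0075 W/m².
CFC-12: Δ = 409 − 3 = 406 ppt = 0.406 ppb; ΔF = 0.32 × 0.406 = 0.1299 W/m².
Total ΔF = 5.7666 + 0.5344 + 0.0075 + 0.1299 = 6.4384 W/m².
ΔT = λ ΔF = 0.81 × 6.44 = 5.2164 K.

ΔF = 6.44 W/m²; ΔT = 5.2 K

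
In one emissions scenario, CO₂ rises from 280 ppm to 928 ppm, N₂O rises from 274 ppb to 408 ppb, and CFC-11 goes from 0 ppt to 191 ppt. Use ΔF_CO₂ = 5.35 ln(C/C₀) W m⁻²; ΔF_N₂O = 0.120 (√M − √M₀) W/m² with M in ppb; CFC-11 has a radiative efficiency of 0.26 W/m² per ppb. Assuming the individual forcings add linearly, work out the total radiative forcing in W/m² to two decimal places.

CO₂: 5.35 × ln(928/280) = 5.35 × ln(3.31429) = 5.35 × 1.19824 = 6.4106 W/m².
N₂O: 0.120 × (√408 − √274) = 0.120 × (20.1990 − 16.5529) = 0.120 × 3.6461 = 0.4375 W/m².
CFC-11: Δ = 191 − 0 = 191 ppt = 0.191 ppb; ΔF = 0.26 × 0.191 = 0.0497 W/m².
Total ΔF = 6.4106 + 0.4375 + 0.0497 = 6.8978 W/m².

ΔF = 6.90 W/m²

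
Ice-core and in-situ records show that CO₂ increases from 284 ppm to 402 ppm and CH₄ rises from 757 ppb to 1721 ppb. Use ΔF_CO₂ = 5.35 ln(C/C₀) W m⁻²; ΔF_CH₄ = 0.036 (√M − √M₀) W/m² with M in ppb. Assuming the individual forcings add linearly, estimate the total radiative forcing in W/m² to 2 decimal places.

ΔF = 2.36 W/m²

CO₂: 5.35 × ln(402/284) = 5.35 × ln(1.41549) = 5.35 × 0.34748 = 1.8590 W/m².
CH₄: 0.036 × (√1721 − √757) = 0.036 × (41.4849 − 27.5136) = 0.036 × 13.9713 = 0.5030 W/m².
Total ΔF = 1.8590 + 0.5030 = 2.3620 W/m².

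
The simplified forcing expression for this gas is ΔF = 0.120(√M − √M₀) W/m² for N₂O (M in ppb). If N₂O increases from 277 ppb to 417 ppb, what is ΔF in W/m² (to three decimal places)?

ΔF = 0.453 W/m²

N₂O: 0.120 × (√417 − √277) = 0.120 × (20.4206 − 16.6433) = 0.120 × 3.7773 = 0.4533 W/m².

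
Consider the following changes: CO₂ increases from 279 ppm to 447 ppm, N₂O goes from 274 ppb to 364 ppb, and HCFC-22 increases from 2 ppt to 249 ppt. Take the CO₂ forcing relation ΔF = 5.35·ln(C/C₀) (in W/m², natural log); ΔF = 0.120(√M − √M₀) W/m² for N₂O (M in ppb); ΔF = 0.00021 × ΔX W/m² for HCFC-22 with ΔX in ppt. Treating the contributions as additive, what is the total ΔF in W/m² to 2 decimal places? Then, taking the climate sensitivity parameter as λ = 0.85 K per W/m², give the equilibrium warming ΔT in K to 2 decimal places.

CO₂: 5.35 × ln(447/279) = 5.35 × ln(1.60215) = 5.35 × 0.47135 = 2.5217 W/m².
N₂O: 0.120 × (√364 − √274) = 0.120 × (19.0788 − 16.5529) = 0.120 × 2.5259 = 0.3031 W/m².
HCFC-22: ΔF = 0.00021 × (249 − 2) = 0.00021 × 247 = 0.0519 W/m².
Total ΔF = 2.5217 + 0.3031 + 0.0519 = 2.8767 W/m².
ΔT = λ ΔF = 0.85 × 2.88 = 2.4480 K.

ΔF = 2.88 W/m²; ΔT = 2.45 K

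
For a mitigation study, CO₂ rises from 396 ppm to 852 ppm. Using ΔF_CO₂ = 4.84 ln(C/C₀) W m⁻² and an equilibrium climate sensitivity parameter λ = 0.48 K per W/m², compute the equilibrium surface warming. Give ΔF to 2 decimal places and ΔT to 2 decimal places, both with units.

ΔF = 3.71 W/m²; ΔT = 1.78 K

CO₂: 4.84 × ln(852/396) = 4.84 × ln(2.15152) = 4.84 × 0.76617 = 3.7083 W/m².
ΔT = λ ΔF = 0.48 × 3.71 = 1.7808 K.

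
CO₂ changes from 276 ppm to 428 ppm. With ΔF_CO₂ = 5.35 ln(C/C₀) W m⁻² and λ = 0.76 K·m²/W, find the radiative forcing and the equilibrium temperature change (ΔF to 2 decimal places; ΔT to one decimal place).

ΔF = 2.35 W/m²; ΔT = 1.8 K

CO₂: 5.35 × ln(428/276) = 5.35 × ln(1.55072) = 5.35 × 0.43872 = 2.3472 W/m².
ΔT = λ ΔF = 0.76 × 2.35 = 1.7860 K.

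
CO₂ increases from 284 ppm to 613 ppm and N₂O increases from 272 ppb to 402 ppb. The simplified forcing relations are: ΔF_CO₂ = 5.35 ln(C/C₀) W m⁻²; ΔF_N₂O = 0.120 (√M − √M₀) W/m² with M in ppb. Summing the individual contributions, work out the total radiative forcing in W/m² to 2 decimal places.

ΔF = 4.54 W/m²

CO₂: 5.35 × ln(613/284) = 5.35 × ln(2.15845) = 5.35 × 0.76939 = 4.1162 W/m².
N₂O: 0.120 × (√402 − √272) = 0.120 × (20.0499 − 16.4924) = 0.120 × 3.5575 = 0.4269 W/m².
Total ΔF = 4.1162 + 0.4269 = 4.5431 W/m².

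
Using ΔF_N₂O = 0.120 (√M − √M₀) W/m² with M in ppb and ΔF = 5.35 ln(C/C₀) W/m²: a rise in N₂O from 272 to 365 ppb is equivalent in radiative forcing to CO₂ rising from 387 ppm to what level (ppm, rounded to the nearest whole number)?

C ≈ 410 ppm

N₂O forcing: 0.120 × (√365 − √272) = 0.120 × (19.1050 − 16.4924) = 0.120 × 2.6126 = 0.31351 W/m².
Set 5.35 ln(C/387) = 0.31351: ln(C/387) = 0.31351/5.35 = 0.05860, so C = 387 × e^0.05860 = 387 × 1.06035 = 410.36 ppm.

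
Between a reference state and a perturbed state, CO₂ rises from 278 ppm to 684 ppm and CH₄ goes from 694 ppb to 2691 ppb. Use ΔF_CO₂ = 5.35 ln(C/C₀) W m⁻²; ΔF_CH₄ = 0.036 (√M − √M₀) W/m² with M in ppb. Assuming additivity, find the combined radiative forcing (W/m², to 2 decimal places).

ΔF = 5.74 W/m²

CO₂: 5.35 × ln(684/278) = 5.35 × ln(2.46043) = 5.35 × 0.90034 = 4.8168 W/m².
CH₄: 0.036 × (√2691 − √694) = 0.036 × (51.8748 − 26.3439) = 0.036 × 25.5309 = 0.9191 W/m².
Total ΔF = 4.8168 + 0.9191 = 5.7359 W/m².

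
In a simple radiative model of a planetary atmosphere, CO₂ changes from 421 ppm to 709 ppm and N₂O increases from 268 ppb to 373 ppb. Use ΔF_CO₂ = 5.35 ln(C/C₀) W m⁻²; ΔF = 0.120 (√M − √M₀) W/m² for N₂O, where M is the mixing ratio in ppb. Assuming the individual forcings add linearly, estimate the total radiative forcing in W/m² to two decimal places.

ΔF = 3.14 W/m²

CO₂: 5.35 × ln(709/421) = 5.35 × ln(1.68409) = 5.35 × 0.52123 = 2.7886 W/m².
N₂O: 0.120 × (√373 − √268) = 0.120 × (19.3132 − 16.3707) = 0.120 × 2.9425 = 0.3531 W/m².
Total ΔF = 2.7886 + 0.3531 = 3.1417 W/m².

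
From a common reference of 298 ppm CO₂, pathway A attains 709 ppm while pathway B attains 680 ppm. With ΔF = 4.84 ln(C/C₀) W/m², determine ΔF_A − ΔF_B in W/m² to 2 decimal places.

ΔF_A = 4.84 ln(709/298) = 4.84 × 0.86676 = 4.1951 W/m².
ΔF_B = 4.84 ln(680/298) = 4.84 × 0.82500 = 3.9930 W/m².
Difference: 4.1951 − 3.9930 = 0.2021 W/m².

ΔF_A − ΔF_B = 0.20 W/m²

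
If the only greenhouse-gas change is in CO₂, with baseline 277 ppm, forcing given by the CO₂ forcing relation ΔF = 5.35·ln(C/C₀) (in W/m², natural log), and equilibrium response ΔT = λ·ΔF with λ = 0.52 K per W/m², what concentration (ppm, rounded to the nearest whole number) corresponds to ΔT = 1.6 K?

Required forcing: ΔF = ΔT/λ = 1.6/0.52 = 3.0769 W/m².
Then ln(C/277) = ΔF/5.35 = 3.0769/5.35 = 0.57512.
So C = 277 × e^0.57512 = 277 × 1.77734 = 492.32 ppm.

C ≈ 492 ppm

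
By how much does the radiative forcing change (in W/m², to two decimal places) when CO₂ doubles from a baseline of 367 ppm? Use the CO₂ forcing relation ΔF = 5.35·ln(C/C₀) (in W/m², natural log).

ΔF = 3.71 W/m²

ΔF = 5.35 × ln(2) = 5.35 × 0.69315 = 3.7084 W/m².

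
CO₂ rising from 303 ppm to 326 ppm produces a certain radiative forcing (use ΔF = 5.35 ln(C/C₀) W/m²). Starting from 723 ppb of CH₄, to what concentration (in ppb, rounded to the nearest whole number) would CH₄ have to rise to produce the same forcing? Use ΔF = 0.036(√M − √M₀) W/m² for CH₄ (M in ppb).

M ≈ 1426 ppb

CO₂ forcing: 5.35 × ln(326/303) = 5.35 × 0.073165 = 0.39143 W/m².
Set 0.036(√M − √723) = 0.39143: √M = 0.39143/0.036 + √723 = 10.8731 + 26.8887 = 37.7618.
M = (37.7618)² = 1425.95 ppb.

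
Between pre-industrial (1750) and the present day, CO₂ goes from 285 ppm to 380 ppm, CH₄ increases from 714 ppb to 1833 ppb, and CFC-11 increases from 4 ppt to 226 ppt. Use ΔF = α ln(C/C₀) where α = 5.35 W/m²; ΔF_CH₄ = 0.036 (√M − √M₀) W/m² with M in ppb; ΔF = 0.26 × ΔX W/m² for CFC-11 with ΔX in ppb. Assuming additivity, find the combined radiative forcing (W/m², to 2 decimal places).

CO₂: 5.35 × ln(380/285) = 5.35 × ln(1.33333) = 5.35 × 0.28768 = 1.5391 W/m².
CH₄: 0.036 × (√1833 − √714) = 0.036 × (42.8135 − 26.7208) = 0.036 × 16.0927 = 0.5793 W/m².
CFC-11: Δ = 226 − 4 = 222 ppt = 0.222 ppb; ΔF = 0.26 × 0.222 = 0.0577 W/m².
Total ΔF = 1.5391 + 0.5793 + 0.0577 = 2.1761 W/m².

ΔF = 2.18 W/m²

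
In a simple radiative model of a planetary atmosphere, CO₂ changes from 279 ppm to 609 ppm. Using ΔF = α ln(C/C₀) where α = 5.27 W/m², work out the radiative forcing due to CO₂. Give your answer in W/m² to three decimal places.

CO₂ absorption bands are partially saturated, so forcing scales with the logarithm of the concentration ratio.
CO₂: 5.27 × ln(609/279) = 5.27 × ln(2.18280) = 5.27 × 0.78061 = 4.1138 W/m².

ΔF = 4.114 W/m²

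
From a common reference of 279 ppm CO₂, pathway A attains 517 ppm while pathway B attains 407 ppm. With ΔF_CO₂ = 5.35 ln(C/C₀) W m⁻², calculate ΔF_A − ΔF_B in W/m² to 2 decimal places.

ΔF_A = 5.35 ln(517/279) = 5.35 × 0.61683 = 3.3000 W/m².
ΔF_B = 5.35 ln(407/279) = 5.35 × 0.37760 = 2.0202 W/m².
Difference: 3.3000 − 2.0202 = 1.2798 W/m².

ΔF_A − ΔF_B = 1.28 W/m²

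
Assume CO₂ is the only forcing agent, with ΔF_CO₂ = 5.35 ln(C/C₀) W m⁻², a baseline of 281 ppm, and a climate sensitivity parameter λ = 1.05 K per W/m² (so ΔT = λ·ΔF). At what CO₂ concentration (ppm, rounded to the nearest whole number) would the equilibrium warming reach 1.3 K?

C ≈ 354 ppm

Required forcing: ΔF = ΔT/λ = 1.3/1.05 = 1.2381 W/m².
Then ln(C/281) = ΔF/5.35 = 1.2381/5.35 = 0.23142.
So C = 281 × e^0.23142 = 281 × 1.26039 = 354.17 ppm.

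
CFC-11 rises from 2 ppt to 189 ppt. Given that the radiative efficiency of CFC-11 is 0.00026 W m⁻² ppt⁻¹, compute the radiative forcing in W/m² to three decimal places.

ΔF = 0.049 W/m²

CFC-11: ΔF = 0.00026 × (189 − 2) = 0.00026 × 187 = 0.0486 W/m².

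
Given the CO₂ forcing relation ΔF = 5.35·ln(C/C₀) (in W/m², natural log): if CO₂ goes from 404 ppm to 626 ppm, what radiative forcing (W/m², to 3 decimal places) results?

CO₂: 5.35 × ln(626/404) = 5.35 × ln(1.54950) = 5.35 × 0.43793 = 2.3429 W/m².

ΔF = 2.343 W/m²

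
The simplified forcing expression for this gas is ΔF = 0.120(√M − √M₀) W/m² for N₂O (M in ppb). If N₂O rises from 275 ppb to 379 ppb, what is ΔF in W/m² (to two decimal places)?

ΔF = 0.35 W/m²

N₂O: 0.120 × (√379 − √275) = 0.120 × (19.4679 − 16.5831) = 0.120 × 2.8848 = 0.3462 W/m².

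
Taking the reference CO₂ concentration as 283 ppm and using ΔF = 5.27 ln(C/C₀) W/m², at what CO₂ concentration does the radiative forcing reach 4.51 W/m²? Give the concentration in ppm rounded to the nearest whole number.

C ≈ 666 ppm

Set 5.27 ln(C/283) = 4.51, so ln(C/283) = 4.51/5.27 = 0.85579.
Then C/283 = e^0.85579 = 2.35323, giving C = 283 × 2.35323 = 665.96 ppm.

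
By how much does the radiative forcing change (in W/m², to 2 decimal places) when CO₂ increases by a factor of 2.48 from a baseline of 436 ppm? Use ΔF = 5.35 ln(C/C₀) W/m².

ΔF = 5.35 × ln(2.48) = 5.35 × 0.90826 = 4.8592 W/m².

ΔF = 4.86 W/m²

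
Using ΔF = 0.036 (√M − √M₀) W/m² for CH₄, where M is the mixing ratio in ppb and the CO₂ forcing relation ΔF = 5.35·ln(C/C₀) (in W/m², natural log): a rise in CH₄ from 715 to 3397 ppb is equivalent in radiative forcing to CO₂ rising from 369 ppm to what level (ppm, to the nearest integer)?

C ≈ 456 ppm

CH₄ forcing: 0.036 × (√3397 − √715) = 0.036 × (58.2838 − 26.7395) = 0.036 × 31.5443 = 1.13559 W/m².
Set 5.35 ln(C/369) = 1.13559: ln(C/369) = 1.13559/5.35 = 0.21226, so C = 369 × e^0.21226 = 369 × 1.23647 = 456.26 ppm.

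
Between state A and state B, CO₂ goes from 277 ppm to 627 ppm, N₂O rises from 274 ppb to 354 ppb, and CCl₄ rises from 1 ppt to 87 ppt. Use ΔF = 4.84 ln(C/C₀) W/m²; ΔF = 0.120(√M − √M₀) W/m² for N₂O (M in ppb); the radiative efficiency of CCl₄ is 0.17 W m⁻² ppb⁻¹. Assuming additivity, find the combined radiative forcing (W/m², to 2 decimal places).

ΔF = 4.24 W/m²

CO₂: 4.84 × ln(627/277) = 4.84 × ln(2.26354) = 4.84 × 0.81693 = 3.9539 W/m².
N₂O: 0.120 × (√354 − √274) = 0.120 × (18.8149 − 16.5529) = 0.120 × 2.2620 = 0.2714 W/m².
CCl₄: Δ = 87 − 1 = 86 ppt = 0.086 ppb; ΔF = 0.17 × 0.086 = 0.0146 W/m².
Total ΔF = 3.9539 + 0.2714 + 0.0146 = 4.2399 W/m².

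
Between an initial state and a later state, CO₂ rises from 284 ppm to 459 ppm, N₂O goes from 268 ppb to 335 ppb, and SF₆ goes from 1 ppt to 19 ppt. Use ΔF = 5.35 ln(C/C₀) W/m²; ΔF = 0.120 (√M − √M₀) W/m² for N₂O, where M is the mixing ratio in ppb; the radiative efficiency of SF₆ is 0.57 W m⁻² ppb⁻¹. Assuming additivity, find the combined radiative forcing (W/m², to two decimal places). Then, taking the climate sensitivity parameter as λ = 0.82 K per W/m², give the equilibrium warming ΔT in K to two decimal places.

ΔF = 2.81 W/m²; ΔT = 2.30 K

CO₂: 5.35 × ln(459/284) = 5.35 × ln(1.61620) = 5.35 × 0.48008 = 2.5684 W/m².
N₂O: 0.120 × (√335 − √268) = 0.120 × (18.3030 − 16.3707) = 0.120 × 1.9323 = 0.2319 W/m².
SF₆: Δ = 19 − 1 = 18 ppt = 0.018 ppb; ΔF = 0.57 × 0.018 = 0.0103 W/m².
Total ΔF = 2.5684 + 0.2319 + 0.0103 = 2.8106 W/m².
ΔT = λ ΔF = 0.82 × 2.81 = 2.3042 K.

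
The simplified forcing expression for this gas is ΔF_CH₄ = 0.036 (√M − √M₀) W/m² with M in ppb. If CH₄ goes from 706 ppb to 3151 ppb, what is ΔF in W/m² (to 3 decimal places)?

ΔF = 1.064 W/m²

CH₄: 0.036 × (√3151 − √706) = 0.036 × (56.1338 − 26.5707) = 0.036 × 29.5631 = 1.0643 W/m².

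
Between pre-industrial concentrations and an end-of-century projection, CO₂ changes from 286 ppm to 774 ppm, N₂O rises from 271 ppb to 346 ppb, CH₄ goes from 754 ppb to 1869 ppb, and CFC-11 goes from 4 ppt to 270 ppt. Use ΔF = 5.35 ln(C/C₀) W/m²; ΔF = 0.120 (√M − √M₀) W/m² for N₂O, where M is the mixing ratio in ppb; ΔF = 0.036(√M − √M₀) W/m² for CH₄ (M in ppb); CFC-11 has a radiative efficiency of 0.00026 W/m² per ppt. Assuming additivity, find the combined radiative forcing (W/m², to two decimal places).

ΔF = 6.22 W/m²

CO₂: 5.35 × ln(774/286) = 5.35 × ln(2.70629) = 5.35 × 0.99558 = 5.3264 W/m².
N₂O: 0.120 × (√346 − √271) = 0.120 × (18.6011 − 16.4621) = 0.120 × 2.1390 = 0.2567 W/m².
CH₄: 0.036 × (√1869 − √754) = 0.036 × (43.2319 − 27.4591) = 0.036 × 15.7728 = 0.5678 W/m².
CFC-11: ΔF = 0.00026 × (270 − 4) = 0.00026 × 266 = 0.0692 W/m².
Total ΔF = 5.3264 + 0.2567 + 0.5678 + 0.0692 = 6.2201 W/m².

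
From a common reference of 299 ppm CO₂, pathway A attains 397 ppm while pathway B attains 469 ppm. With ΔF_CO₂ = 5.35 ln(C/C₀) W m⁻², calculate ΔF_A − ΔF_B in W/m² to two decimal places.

ΔF_A = 5.35 ln(397/299) = 5.35 × 0.28349 = 1.5167 W/m².
ΔF_B = 5.35 ln(469/299) = 5.35 × 0.45016 = 2.4084 W/m².
Difference: 1.5167 − 2.4084 = -0.8917 W/m².
(Equivalently, ΔF_A − ΔF_B = 5.35 ln(397/469) = 5.35 × -0.16667 = -0.8917 W/m².)

ΔF_A − ΔF_B = -0.89 W/m²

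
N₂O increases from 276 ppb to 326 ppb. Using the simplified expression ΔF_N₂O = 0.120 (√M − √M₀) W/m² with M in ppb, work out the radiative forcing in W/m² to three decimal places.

ΔF = 0.173 W/m²

N₂O: 0.120 × (√326 − √276) = 0.120 × (18.0555 − 16.6132) = 0.120 × 1.4423 = 0.1731 W/m².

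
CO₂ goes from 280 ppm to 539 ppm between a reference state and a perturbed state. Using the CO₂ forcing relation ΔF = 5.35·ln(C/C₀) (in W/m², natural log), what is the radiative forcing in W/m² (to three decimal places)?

ΔF = 3.504 W/m²

CO₂ absorption bands are partially saturated, so forcing scales with the logarithm of the concentration ratio.
CO₂: 5.35 × ln(539/280) = 5.35 × ln(1.92500) = 5.35 × 0.65493 = 3.5039 W/m².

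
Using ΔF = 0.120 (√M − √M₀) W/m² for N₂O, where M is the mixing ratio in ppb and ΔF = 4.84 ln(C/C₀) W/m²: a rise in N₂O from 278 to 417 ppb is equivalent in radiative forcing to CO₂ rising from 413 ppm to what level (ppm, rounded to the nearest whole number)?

N₂O forcing: 0.120 × (√417 − √278) = 0.120 × (20.4206 − 16.6733) = 0.120 × 3.7473 = 0.44968 W/m².
Set 4.84 ln(C/413) = 0.44968: ln(C/413) = 0.44968/4.84 = 0.09291, so C = 413 × e^0.09291 = 413 × 1.09736 = 453.21 ppm.

C ≈ 453 ppm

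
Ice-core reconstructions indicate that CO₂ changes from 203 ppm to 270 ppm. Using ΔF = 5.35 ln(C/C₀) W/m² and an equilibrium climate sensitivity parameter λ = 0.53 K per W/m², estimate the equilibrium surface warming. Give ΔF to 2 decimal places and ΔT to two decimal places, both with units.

CO₂: 5.35 × ln(270/203) = 5.35 × ln(1.33005) = 5.35 × 0.28522 = 1.5259 W/m².
ΔT = λ ΔF = 0.53 × 1.53 = 0.8109 K.

ΔF = 1.53 W/m²; ΔT = 0.81 K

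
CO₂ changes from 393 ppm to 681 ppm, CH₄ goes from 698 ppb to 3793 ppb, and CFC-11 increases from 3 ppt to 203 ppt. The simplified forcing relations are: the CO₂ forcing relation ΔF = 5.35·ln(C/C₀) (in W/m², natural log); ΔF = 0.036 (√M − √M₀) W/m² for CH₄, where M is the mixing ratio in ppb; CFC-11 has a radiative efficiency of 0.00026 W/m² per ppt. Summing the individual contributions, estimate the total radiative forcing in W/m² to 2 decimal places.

CO₂: 5.35 × ln(681/393) = 5.35 × ln(1.73282) = 5.35 × 0.54975 = 2.9412 W/m².
CH₄: 0.036 × (√3793 − √698) = 0.036 × (61.5873 − 26.4197) = 0.036 × 35.1676 = 1.2660 W/m².
CFC-11: ΔF = 0.00026 × (203 − 3) = 0.00026 × 200 = 0.0520 W/m².
Total ΔF = 2.9412 + 1.2660 + 0.0520 = 4.2592 W/m².

ΔF = 4.26 W/m²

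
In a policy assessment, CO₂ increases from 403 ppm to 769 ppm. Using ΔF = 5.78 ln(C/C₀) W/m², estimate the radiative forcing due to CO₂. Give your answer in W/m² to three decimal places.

ΔF = 3.735 W/m²

CO₂: 5.78 × ln(769/403) = 5.78 × ln(1.90819) = 5.78 × 0.64616 = 3.7348 W/m².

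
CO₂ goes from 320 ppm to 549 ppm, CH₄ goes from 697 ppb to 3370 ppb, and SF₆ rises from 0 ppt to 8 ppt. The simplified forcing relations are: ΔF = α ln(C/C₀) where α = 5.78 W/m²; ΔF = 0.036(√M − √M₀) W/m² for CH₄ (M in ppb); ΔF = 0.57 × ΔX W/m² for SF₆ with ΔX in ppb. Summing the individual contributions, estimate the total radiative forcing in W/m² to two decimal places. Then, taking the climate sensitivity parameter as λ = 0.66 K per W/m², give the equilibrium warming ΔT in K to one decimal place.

ΔF = 4.26 W/m²; ΔT = 2.8 K

CO₂: 5.78 × ln(549/320) = 5.78 × ln(1.71563) = 5.78 × 0.53978 = 3.1199 W/m².
CH₄: 0.036 × (√3370 − √697) = 0.036 × (58.0517 − 26.4008) = 0.036 × 31.6509 = 1.1394 W/m².
SF₆: Δ = 8 − 0 = 8 ppt = 0.008 ppb; ΔF = 0.57 × 0.008 = 0.0046 W/m².
Total ΔF = 3.1199 + 1.1394 + 0.0046 = 4.2639 W/m².
ΔT = λ ΔF = 0.66 × 4.26 = 2.8116 K.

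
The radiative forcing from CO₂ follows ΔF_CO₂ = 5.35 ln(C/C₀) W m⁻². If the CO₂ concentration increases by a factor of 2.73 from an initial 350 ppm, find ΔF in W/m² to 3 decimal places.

Because the forcing depends only on the ratio C/C₀, the initial concentration does not enter.
ΔF = 5.35 × ln(2.73) = 5.35 × 1.00430 = 5.3730 W/m².

ΔF = 5.373 W/m²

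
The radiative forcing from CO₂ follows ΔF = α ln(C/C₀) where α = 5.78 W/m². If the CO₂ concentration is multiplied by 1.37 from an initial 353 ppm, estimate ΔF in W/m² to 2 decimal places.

ΔF = 1.82 W/m²

Because the forcing depends only on the ratio C/C₀, the initial concentration does not enter.
ΔF = 5.78 × ln(1.37) = 5.78 × 0.31481 = 1.8196 W/m².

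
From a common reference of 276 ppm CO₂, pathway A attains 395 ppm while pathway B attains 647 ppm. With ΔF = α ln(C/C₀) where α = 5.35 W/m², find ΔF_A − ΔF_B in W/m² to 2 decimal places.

ΔF_A = 5.35 ln(395/276) = 5.35 × 0.35848 = 1.9179 W/m².
ΔF_B = 5.35 ln(647/276) = 5.35 × 0.85195 = 4.5579 W/m².
Difference: 1.9179 − 4.5579 = -2.6400 W/m².

ΔF_A − ΔF_B = -2.64 W/m²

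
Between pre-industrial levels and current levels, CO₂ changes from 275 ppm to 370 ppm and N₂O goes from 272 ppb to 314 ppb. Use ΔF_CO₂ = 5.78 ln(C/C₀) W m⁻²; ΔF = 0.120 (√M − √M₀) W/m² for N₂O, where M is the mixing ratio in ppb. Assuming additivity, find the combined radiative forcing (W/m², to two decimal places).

ΔF = 1.86 W/m²

CO₂: 5.78 × ln(370/275) = 5.78 × ln(1.34545) = 5.78 × 0.29673 = 1.7151 W/m².
N₂O: 0.120 × (√314 − √272) = 0.120 × (17.7200 − 16.4924) = 0.120 × 1.2276 = 0.1473 W/m².
Total ΔF = 1.7151 + 0.1473 = 1.8624 W/m².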